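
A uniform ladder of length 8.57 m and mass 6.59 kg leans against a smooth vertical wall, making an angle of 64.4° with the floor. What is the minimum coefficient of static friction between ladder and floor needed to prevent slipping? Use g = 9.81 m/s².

μ_min ≈ 0.24

Sum moments about the foot of the ladder (the floor normal and friction both act there and drop out).
Ladder weight 6.59×9.81 = 64.65 N acts at 4.285 m along the ladder; its horizontal arm is 4.285·cos64.4° = 1.851 m → τ = 119.7 N·m clockwise.
Wall normal N acts horizontally at the top; its moment arm is the height L sinθ = 8.57·sin64.4° = 7.729 m, counterclockwise.
Στ = 0 ⇒ N × 7.729 = 119.7 ⇒ N = 15.49 N.
ΣFx = 0 ⇒ f = N_wall = 15.49 N. ΣFy = 0 ⇒ N_floor = 64.65 N.
μ_min = f / N_floor = 15.49 / 64.65 = 0.24.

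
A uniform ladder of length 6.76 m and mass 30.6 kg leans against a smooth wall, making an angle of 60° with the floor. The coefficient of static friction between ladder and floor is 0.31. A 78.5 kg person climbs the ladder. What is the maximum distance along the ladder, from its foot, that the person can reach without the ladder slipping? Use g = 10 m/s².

d ≈ 3.73 m

Taking torques about the foot of the ladder:
Ladder weight 30.6×10 = 306 N acts at 3.38 m along the ladder; its horizontal arm is 3.38·cos60° = 1.69 m → τ = 517.1 N·m clockwise.
Person weight 78.5×10 = 785 N at distance d → arm d·cos60° → τ = 785·d·0.5 clockwise.
Wall normal N at the top has arm L sinθ = 5.854 m counterclockwise, so Στ = 0 gives N·5.854 = 517.1 + 392.5·d.
ΣFy = 0 ⇒ N_floor = 1091 N, so the maximum friction is μ_s·N_floor = 0.31×1091 = 338.2 N. ΣFx = 0 ⇒ N_wall = f, so at the slipping point N = 338.2 N.
Substituting: 338.2×5.854 = 517.1 + 392.5·d ⇒ d = (1980 − 517.1) / 392.5 = 3.73 m.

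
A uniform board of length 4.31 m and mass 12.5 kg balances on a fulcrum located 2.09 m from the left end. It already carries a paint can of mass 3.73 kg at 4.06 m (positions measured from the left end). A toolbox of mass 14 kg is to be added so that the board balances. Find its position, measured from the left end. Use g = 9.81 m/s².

x ≈ 1.51 m from the left end

Sum moments about the fulcrum (at 2.09 m from the left end) (the support reaction has zero arm there).
Beam weight: 12.5 × 9.81 = 122.6 N down at 2.155 m → arm 0.065 m, τ = 122.6 × 0.065 = 7.969 N·m clockwise.
Paint can: 3.73 × 9.81 = 36.59 N down at 4.06 m → arm 1.97 m, τ = 36.59 × 1.97 = 72.08 N·m clockwise.
Net moment of existing loads = 80.05 N·m clockwise.
The toolbox weighs 14 × 9.81 = 137.3 N and must supply an equal counterclockwise moment, so its lever arm about the fulcrum is 80.05 / 137.3 = 0.583 m.
That puts it at 2.09 − 0.583 = 1.51 m from the left end.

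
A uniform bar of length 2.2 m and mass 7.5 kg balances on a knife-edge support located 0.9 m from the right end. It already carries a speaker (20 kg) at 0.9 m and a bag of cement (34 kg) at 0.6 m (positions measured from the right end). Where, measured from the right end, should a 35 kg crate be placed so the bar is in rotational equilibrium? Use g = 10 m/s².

Choose the knife-edge support (at 0.9 m from the right end) as the axis so the support reaction has zero arm there.
Beam weight: 7.5 × 10 = 75 N down at 1.1 m → arm 0.2 m, τ = 75 × 0.2 = 15 N·m counterclockwise.
Speaker: acts at the knife-edge support, moment arm 0 → no torque.
Bag of cement: 34 × 10 = 340 N down at 0.6 m → arm 0.3 m, τ = 340 × 0.3 = 102 N·m clockwise.
Net moment of existing loads = 87 N·m clockwise.
The crate weighs 35 × 10 = 350 N and must supply an equal counterclockwise moment, so its lever arm about the knife-edge support is 87 / 350 = 0.249 m.
That puts it at 0.9 + 0.249 = 1.15 m from the right end.

x ≈ 1.15 m from the right end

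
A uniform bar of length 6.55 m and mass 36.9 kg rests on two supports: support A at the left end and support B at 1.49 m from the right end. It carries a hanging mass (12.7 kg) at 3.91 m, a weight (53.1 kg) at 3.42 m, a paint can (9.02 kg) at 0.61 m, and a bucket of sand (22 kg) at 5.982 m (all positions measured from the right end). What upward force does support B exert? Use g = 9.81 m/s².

Choose support A as the axis so its reaction then has zero moment arm.
Beam weight: 36.9 × 9.81 = 362 N down at 3.275 m → arm 3.275 m, τ = 362 × 3.275 = 1186 N·m clockwise.
Hanging mass: 12.7 × 9.81 = 124.6 N down at 3.91 m → arm 2.64 m, τ = 124.6 × 2.64 = 328.9 N·m clockwise.
Weight: 53.1 × 9.81 = 520.9 N down at 3.42 m → arm 3.13 m, τ = 520.9 × 3.13 = 1630 N·m clockwise.
Paint can: 9.02 × 9.81 = 88.49 N down at 0.61 m → arm 5.94 m, τ = 88.49 × 5.94 = 525.6 N·m clockwise.
Bucket of sand: 22 × 9.81 = 215.8 N down at 5.982 m → arm 0.568 m, τ = 215.8 × 0.568 = 122.6 N·m clockwise.
Net load moment about support A = 3793 N·m clockwise.
Reaction R at support B is upward at 1.49 m, arm 5.06 m → moment R × 5.06 counterclockwise.
For rotational equilibrium, R × 5.06 = 3793, so R = 750 N.

R_B ≈ 750 N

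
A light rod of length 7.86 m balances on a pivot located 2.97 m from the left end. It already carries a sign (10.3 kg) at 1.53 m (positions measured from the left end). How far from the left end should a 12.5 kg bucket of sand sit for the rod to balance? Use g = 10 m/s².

x ≈ 4.16 m from the left end

Sum moments about the pivot (at 2.97 m from the left end) (the support reaction has zero arm there).
Sign: 10.3 × 10 = 103 N down at 1.53 m → arm 1.44 m, τ = 103 × 1.44 = 148.3 N·m counterclockwise.
Net moment of existing loads = 148.3 N·m counterclockwise.
The bucket of sand weighs 12.5 × 10 = 125 N and must supply an equal clockwise moment, so its lever arm about the pivot is 148.3 / 125 = 1.19 m.
That puts it at 2.97 + 1.19 = 4.16 m from the left end.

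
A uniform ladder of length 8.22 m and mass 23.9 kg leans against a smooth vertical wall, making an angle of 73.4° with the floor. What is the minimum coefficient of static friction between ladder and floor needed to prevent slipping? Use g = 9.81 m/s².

About the foot of the ladder:
Ladder weight 23.9×9.81 = 234.5 N acts at 4.11 m along the ladder; its horizontal arm is 4.11·cos73.4° = 1.174 m → τ = 275.3 N·m clockwise.
Wall normal N acts horizontally at the top; its moment arm is the height L sinθ = 8.22·sin73.4° = 7.877 m, counterclockwise.
Balancing moments: N × 7.877 = 275.3, giving N = 34.95 N.
ΣFx = 0 ⇒ f = N_wall = 34.95 N. ΣFy = 0 ⇒ N_floor = 234.5 N.
μ_min = f / N_floor = 34.95 / 234.5 = 0.149.

μ_min ≈ 0.149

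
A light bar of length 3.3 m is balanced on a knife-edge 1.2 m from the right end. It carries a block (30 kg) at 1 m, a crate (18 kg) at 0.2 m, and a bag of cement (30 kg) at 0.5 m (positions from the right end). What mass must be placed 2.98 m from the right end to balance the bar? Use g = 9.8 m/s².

m ≈ 25.3 kg

Take moments about the knife-edge (at 1.2 m from the right end).
Block: 30 × 9.8 = 294 N down at 1 m → arm 0.2 m, τ = 294 × 0.2 = 58.8 N·m clockwise.
Crate: 18 × 9.8 = 176.4 N down at 0.2 m → arm 1 m, τ = 176.4 × 1 = 176.4 N·m clockwise.
Bag of cement: 30 × 9.8 = 294 N down at 0.5 m → arm 0.7 m, τ = 294 × 0.7 = 205.8 N·m clockwise.
Net moment of known loads = 441 N·m clockwise.
An unknown mass m at 2.98 m has arm 1.78 m; its moment is m·g·1.78 counterclockwise.
For rotational equilibrium, m × 9.8 × 1.78 = 441, so m = 441 / (9.8 × 1.78) = 25.3 kg.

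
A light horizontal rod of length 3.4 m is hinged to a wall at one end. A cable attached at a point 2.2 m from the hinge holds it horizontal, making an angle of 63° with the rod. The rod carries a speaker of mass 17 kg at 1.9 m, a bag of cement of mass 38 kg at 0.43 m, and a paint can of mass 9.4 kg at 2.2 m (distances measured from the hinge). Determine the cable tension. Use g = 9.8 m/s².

T ≈ 347 N

Sum moments about the hinge (the unknown hinge reaction has zero arm there).
Speaker: 17 × 9.8 = 166.6 N down at 1.9 m → arm 1.9 m, τ = 166.6 × 1.9 = 316.5 N·m clockwise.
Bag of cement: 38 × 9.8 = 372.4 N down at 0.43 m → arm 0.43 m, τ = 372.4 × 0.43 = 160.1 N·m clockwise.
Paint can: 9.4 × 9.8 = 92.12 N down at 2.2 m → arm 2.2 m, τ = 92.12 × 2.2 = 202.7 N·m clockwise.
Total clockwise load moment = 679.3 N·m.
The cable tension T acts at 2.2 m; only its component perpendicular to the rod, T sinθ, produces torque. sin 63° = 0.891.
Στ = 0 ⇒ T × 2.2 × 0.891 = 679.3 ⇒ T = 679.3 / 1.96 = 347 N.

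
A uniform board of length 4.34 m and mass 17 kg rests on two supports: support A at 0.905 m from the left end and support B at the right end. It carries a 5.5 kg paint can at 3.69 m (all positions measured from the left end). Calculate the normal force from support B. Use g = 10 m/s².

R_B ≈ 107 N

Sum moments about support A (its reaction then has zero moment arm).
Beam weight: 17 × 10 = 170 N down at 2.17 m → arm 1.265 m, τ = 170 × 1.265 = 215 N·m clockwise.
Paint can: 5.5 × 10 = 55 N down at 3.69 m → arm 2.785 m, τ = 55 × 2.785 = 153.2 N·m clockwise.
Net load moment about support A = 368.2 N·m clockwise.
Reaction R at support B is upward at 4.34 m, arm 3.435 m → moment R × 3.435 counterclockwise.
Setting net torque to zero: R × 3.435 = 368.2 → R = 107 N.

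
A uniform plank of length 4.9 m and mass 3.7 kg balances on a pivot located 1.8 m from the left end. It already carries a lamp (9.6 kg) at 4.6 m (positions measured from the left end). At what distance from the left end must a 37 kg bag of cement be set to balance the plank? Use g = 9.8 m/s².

About the pivot (at 1.8 m from the left end):
Beam weight: 3.7 × 9.8 = 36.26 N down at 2.45 m → arm 0.65 m, τ = 36.26 × 0.65 = 23.57 N·m clockwise.
Lamp: 9.6 × 9.8 = 94.08 N down at 4.6 m → arm 2.8 m, τ = 94.08 × 2.8 = 263.4 N·m clockwise.
Net moment of existing loads = 287 N·m clockwise.
The bag of cement weighs 37 × 9.8 = 362.6 N and must supply an equal counterclockwise moment, so its lever arm about the pivot is 287 / 362.6 = 0.792 m.
That puts it at 1.8 − 0.792 = 1.01 m from the left end.

x ≈ 1.01 m from the left end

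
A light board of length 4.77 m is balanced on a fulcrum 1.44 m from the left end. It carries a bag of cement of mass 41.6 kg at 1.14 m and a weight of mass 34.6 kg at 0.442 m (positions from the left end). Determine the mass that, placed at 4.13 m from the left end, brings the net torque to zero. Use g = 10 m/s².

Take moments about the fulcrum (at 1.44 m from the left end).
Bag of cement: 41.6 × 10 = 416 N down at 1.14 m → arm 0.3 m, τ = 416 × 0.3 = 124.8 N·m counterclockwise.
Weight: 34.6 × 10 = 346 N down at 0.442 m → arm 0.998 m, τ = 346 × 0.998 = 345.3 N·m counterclockwise.
Net moment of known loads = 470.1 N·m counterclockwise.
An unknown mass m at 4.13 m has arm 2.69 m; its moment is m·g·2.69 clockwise.
Setting net torque to zero: m × 10 × 2.69 = 470.1 → m = 470.1 / (10 × 2.69) = 17.5 kg.

m ≈ 17.5 kg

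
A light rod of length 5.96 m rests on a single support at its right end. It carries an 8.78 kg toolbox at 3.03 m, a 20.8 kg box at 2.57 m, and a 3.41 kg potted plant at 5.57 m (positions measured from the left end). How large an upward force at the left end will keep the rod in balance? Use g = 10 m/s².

F ≈ 164 N

About the right end:
Toolbox: 8.78 × 10 = 87.8 N down at 3.03 m → arm 2.93 m, τ = 87.8 × 2.93 = 257.3 N·m counterclockwise.
Box: 20.8 × 10 = 208 N down at 2.57 m → arm 3.39 m, τ = 208 × 3.39 = 705.1 N·m counterclockwise.
Potted plant: 3.41 × 10 = 34.1 N down at 5.57 m → arm 0.39 m, τ = 34.1 × 0.39 = 13.3 N·m counterclockwise.
Net moment of the loads = 975.7 N·m counterclockwise.
The upward force F acts at the left end, arm 5.96 m, giving F × 5.96 clockwise.
Balancing moments: F × 5.96 = 975.7, giving F = 975.7 / 5.96 = 164 N.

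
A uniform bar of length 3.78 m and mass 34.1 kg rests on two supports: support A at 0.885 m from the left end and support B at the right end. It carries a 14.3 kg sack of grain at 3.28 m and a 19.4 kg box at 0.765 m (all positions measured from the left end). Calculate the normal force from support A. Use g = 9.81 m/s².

About support B:
Beam weight: 34.1 × 9.81 = 334.5 N down at 1.89 m → arm 1.89 m, τ = 334.5 × 1.89 = 632.2 N·m counterclockwise.
Sack of grain: 14.3 × 9.81 = 140.3 N down at 3.28 m → arm 0.5 m, τ = 140.3 × 0.5 = 70.15 N·m counterclockwise.
Box: 19.4 × 9.81 = 190.3 N down at 0.765 m → arm 3.015 m, τ = 190.3 × 3.015 = 573.8 N·m counterclockwise.
Net load moment about support B = 1276 N·m counterclockwise.
Reaction R at support A is upward at 0.885 m, arm 2.895 m → moment R × 2.895 clockwise.
Στ = 0 ⇒ R × 2.895 = 1276 ⇒ R = 441 N.

R_A ≈ 441 N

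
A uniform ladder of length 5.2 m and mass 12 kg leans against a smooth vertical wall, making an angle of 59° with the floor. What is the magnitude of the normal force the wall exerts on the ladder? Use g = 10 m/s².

N_wall ≈ 36.1 N

About the foot of the ladder:
Ladder weight 12×10 = 120 N acts at 2.6 m along the ladder; its horizontal arm is 2.6·cos59° = 1.339 m → τ = 160.7 N·m clockwise.
Wall normal N acts horizontally at the top; its moment arm is the height L sinθ = 5.2·sin59° = 4.457 m, counterclockwise.
For rotational equilibrium, N × 4.457 = 160.7, so N = 36.1 N.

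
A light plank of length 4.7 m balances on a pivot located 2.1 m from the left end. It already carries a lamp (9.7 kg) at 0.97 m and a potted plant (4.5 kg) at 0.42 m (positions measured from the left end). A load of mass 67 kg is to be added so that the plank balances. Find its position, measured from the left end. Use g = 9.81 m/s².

Choose the pivot (at 2.1 m from the left end) as the axis so the support reaction has zero arm there.
Lamp: 9.7 × 9.81 = 95.16 N down at 0.97 m → arm 1.13 m, τ = 95.16 × 1.13 = 107.5 N·m counterclockwise.
Potted plant: 4.5 × 9.81 = 44.15 N down at 0.42 m → arm 1.68 m, τ = 44.15 × 1.68 = 74.17 N·m counterclockwise.
Net moment of existing loads = 181.7 N·m counterclockwise.
The load weighs 67 × 9.81 = 657.3 N and must supply an equal clockwise moment, so its lever arm about the pivot is 181.7 / 657.3 = 0.276 m.
That puts it at 2.1 + 0.276 = 2.38 m from the left end.

x ≈ 2.38 m from the left end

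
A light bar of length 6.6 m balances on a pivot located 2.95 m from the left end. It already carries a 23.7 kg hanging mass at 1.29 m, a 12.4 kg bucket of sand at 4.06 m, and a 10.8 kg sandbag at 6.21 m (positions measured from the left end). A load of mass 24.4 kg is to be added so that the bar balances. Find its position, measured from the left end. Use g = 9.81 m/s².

Taking torques about the pivot (at 2.95 m from the left end):
Hanging mass: 23.7 × 9.81 = 232.5 N down at 1.29 m → arm 1.66 m, τ = 232.5 × 1.66 = 385.9 N·m counterclockwise.
Bucket of sand: 12.4 × 9.81 = 121.6 N down at 4.06 m → arm 1.11 m, τ = 121.6 × 1.11 = 135 N·m clockwise.
Sandbag: 10.8 × 9.81 = 105.9 N down at 6.21 m → arm 3.26 m, τ = 105.9 × 3.26 = 345.2 N·m clockwise.
Net moment of existing loads = 94.3 N·m clockwise.
The load weighs 24.4 × 9.81 = 239.4 N and must supply an equal counterclockwise moment, so its lever arm about the pivot is 94.3 / 239.4 = 0.394 m.
That puts it at 2.95 − 0.394 = 2.56 m from the left end.

x ≈ 2.56 m from the left end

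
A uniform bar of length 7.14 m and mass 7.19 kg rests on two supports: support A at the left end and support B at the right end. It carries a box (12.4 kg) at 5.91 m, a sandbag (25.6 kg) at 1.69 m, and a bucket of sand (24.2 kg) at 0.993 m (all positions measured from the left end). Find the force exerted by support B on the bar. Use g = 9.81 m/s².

R_B ≈ 228 N

Taking torques about support A:
Beam weight: 7.19 × 9.81 = 70.53 N down at 3.57 m → arm 3.57 m, τ = 70.53 × 3.57 = 251.8 N·m clockwise.
Box: 12.4 × 9.81 = 121.6 N down at 5.91 m → arm 5.91 m, τ = 121.6 × 5.91 = 718.7 N·m clockwise.
Sandbag: 25.6 × 9.81 = 251.1 N down at 1.69 m → arm 1.69 m, τ = 251.1 × 1.69 = 424.4 N·m clockwise.
Bucket of sand: 24.2 × 9.81 = 237.4 N down at 0.993 m → arm 0.993 m, τ = 237.4 × 0.993 = 235.7 N·m clockwise.
Net load moment about support A = 1631 N·m clockwise.
Reaction R at support B is upward at 7.14 m, arm 7.14 m → moment R × 7.14 counterclockwise.
For rotational equilibrium, R × 7.14 = 1631, so R = 228 N.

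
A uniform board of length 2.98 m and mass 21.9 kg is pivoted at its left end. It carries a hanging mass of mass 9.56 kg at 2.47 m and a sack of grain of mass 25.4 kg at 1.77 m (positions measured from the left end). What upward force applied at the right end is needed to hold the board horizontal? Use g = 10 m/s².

F ≈ 340 N

Sum moments about the left end (the unknown pivot reaction has zero arm there).
Beam weight: 21.9 × 10 = 219 N down at 1.49 m → arm 1.49 m, τ = 219 × 1.49 = 326.3 N·m clockwise.
Hanging mass: 9.56 × 10 = 95.6 N down at 2.47 m → arm 2.47 m, τ = 95.6 × 2.47 = 236.1 N·m clockwise.
Sack of grain: 25.4 × 10 = 254 N down at 1.77 m → arm 1.77 m, τ = 254 × 1.77 = 449.6 N·m clockwise.
Net moment of the loads = 1012 N·m clockwise.
The upward force F acts at the right end, arm 2.98 m, giving F × 2.98 counterclockwise.
Στ = 0 ⇒ F × 2.98 = 1012 ⇒ F = 1012 / 2.98 = 340 N.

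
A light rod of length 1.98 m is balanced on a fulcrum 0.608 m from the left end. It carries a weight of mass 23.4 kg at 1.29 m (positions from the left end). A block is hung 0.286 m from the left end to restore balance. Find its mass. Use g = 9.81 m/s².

Choose the fulcrum (at 0.608 m from the left end) as the axis so the support reaction has zero arm there.
Weight: 23.4 × 9.81 = 229.6 N down at 1.29 m → arm 0.682 m, τ = 229.6 × 0.682 = 156.6 N·m clockwise.
Net moment of known loads = 156.6 N·m clockwise.
An unknown mass m at 0.286 m has arm 0.322 m; its moment is m·g·0.322 counterclockwise.
Στ = 0 ⇒ m × 9.81 × 0.322 = 156.6 ⇒ m = 156.6 / (9.81 × 0.322) = 49.6 kg.

m ≈ 49.6 kg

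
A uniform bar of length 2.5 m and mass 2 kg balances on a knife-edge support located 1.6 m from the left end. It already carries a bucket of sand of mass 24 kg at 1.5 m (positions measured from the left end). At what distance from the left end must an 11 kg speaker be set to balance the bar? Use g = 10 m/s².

Sum moments about the knife-edge support (at 1.6 m from the left end) (the support reaction has zero arm there).
Beam weight: 2 × 10 = 20 N down at 1.25 m → arm 0.35 m, τ = 20 × 0.35 = 7 N·m counterclockwise.
Bucket of sand: 24 × 10 = 240 N down at 1.5 m → arm 0.1 m, τ = 240 × 0.1 = 24 N·m counterclockwise.
Net moment of existing loads = 31 N·m counterclockwise.
The speaker weighs 11 × 10 = 110 N and must supply an equal clockwise moment, so its lever arm about the knife-edge support is 31 / 110 = 0.282 m.
That puts it at 1.6 + 0.282 = 1.88 m from the left end.

x ≈ 1.88 m from the left end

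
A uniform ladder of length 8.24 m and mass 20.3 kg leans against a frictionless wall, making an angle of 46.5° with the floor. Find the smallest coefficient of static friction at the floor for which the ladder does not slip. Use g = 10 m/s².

Sum moments about the foot of the ladder (the floor normal and friction both act there and drop out).
Ladder weight 20.3×10 = 203 N acts at 4.12 m along the ladder; its horizontal arm is 4.12·cos46.5° = 2.836 m → τ = 575.7 N·m clockwise.
Wall normal N acts horizontally at the top; its moment arm is the height L sinθ = 8.24·sin46.5° = 5.977 m, counterclockwise.
Setting net torque to zero: N × 5.977 = 575.7 → N = 96.32 N.
ΣFx = 0 ⇒ f = N_wall = 96.32 N. ΣFy = 0 ⇒ N_floor = 203 N.
μ_min = f / N_floor = 96.32 / 203 = 0.474.

μ_min ≈ 0.474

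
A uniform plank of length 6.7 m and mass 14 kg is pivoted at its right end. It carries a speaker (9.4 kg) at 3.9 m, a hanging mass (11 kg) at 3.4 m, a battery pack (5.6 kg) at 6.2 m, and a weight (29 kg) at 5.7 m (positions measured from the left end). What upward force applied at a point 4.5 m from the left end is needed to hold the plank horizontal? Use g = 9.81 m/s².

Sum moments about the right end (the unknown pivot reaction has zero arm there).
Beam weight: 14 × 9.81 = 137.3 N down at 3.35 m → arm 3.35 m, τ = 137.3 × 3.35 = 460 N·m counterclockwise.
Speaker: 9.4 × 9.81 = 92.21 N down at 3.9 m → arm 2.8 m, τ = 92.21 × 2.8 = 258.2 N·m counterclockwise.
Hanging mass: 11 × 9.81 = 107.9 N down at 3.4 m → arm 3.3 m, τ = 107.9 × 3.3 = 356.1 N·m counterclockwise.
Battery pack: 5.6 × 9.81 = 54.94 N down at 6.2 m → arm 0.5 m, τ = 54.94 × 0.5 = 27.47 N·m counterclockwise.
Weight: 29 × 9.81 = 284.5 N down at 5.7 m → arm 1 m, τ = 284.5 × 1 = 284.5 N·m counterclockwise.
Net moment of the loads = 1386 N·m counterclockwise.
The upward force F acts at a point 4.5 m from the left end, arm 2.2 m, giving F × 2.2 clockwise.
For rotational equilibrium, F × 2.2 = 1386, so F = 1386 / 2.2 = 630 N.

F ≈ 630 N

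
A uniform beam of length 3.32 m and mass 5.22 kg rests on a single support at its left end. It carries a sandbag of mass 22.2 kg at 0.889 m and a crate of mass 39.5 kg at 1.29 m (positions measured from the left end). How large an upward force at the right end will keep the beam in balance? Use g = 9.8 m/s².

Sum moments about the left end (the unknown pivot reaction has zero arm there).
Beam weight: 5.22 × 9.8 = 51.16 N down at 1.66 m → arm 1.66 m, τ = 51.16 × 1.66 = 84.93 N·m clockwise.
Sandbag: 22.2 × 9.8 = 217.6 N down at 0.889 m → arm 0.889 m, τ = 217.6 × 0.889 = 193.4 N·m clockwise.
Crate: 39.5 × 9.8 = 387.1 N down at 1.29 m → arm 1.29 m, τ = 387.1 × 1.29 = 499.4 N·m clockwise.
Net moment of the loads = 777.7 N·m clockwise.
The upward force F acts at the right end, arm 3.32 m, giving F × 3.32 counterclockwise.
Στ = 0 ⇒ F × 3.32 = 777.7 ⇒ F = 777.7 / 3.32 = 234 N.

F ≈ 234 N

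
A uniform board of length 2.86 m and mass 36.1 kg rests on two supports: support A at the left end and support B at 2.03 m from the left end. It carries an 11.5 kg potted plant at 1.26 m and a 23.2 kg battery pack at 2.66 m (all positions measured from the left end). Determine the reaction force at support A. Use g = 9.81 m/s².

Choose support B as the axis so its reaction then has zero moment arm.
Beam weight: 36.1 × 9.81 = 354.1 N down at 1.43 m → arm 0.6 m, τ = 354.1 × 0.6 = 212.5 N·m counterclockwise.
Potted plant: 11.5 × 9.81 = 112.8 N down at 1.26 m → arm 0.77 m, τ = 112.8 × 0.77 = 86.86 N·m counterclockwise.
Battery pack: 23.2 × 9.81 = 227.6 N down at 2.66 m → arm 0.63 m, τ = 227.6 × 0.63 = 143.4 N·m clockwise.
Net load moment about support B = 156 N·m counterclockwise.
Reaction R at support A is upward at 0 m, arm 2.03 m → moment R × 2.03 clockwise.
Balancing moments: R × 2.03 = 156, giving R = 76.8 N.

R_A ≈ 76.8 N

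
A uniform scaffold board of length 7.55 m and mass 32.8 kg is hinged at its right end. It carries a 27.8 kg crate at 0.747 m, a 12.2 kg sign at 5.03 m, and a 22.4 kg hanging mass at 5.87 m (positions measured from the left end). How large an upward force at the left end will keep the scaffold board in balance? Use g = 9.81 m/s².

F ≈ 495 N

Taking torques about the right end:
Beam weight: 32.8 × 9.81 = 321.8 N down at 3.775 m → arm 3.775 m, τ = 321.8 × 3.775 = 1215 N·m counterclockwise.
Crate: 27.8 × 9.81 = 272.7 N down at 0.747 m → arm 6.803 m, τ = 272.7 × 6.803 = 1855 N·m counterclockwise.
Sign: 12.2 × 9.81 = 119.7 N down at 5.03 m → arm 2.52 m, τ = 119.7 × 2.52 = 301.6 N·m counterclockwise.
Hanging mass: 22.4 × 9.81 = 219.7 N down at 5.87 m → arm 1.68 m, τ = 219.7 × 1.68 = 369.1 N·m counterclockwise.
Net moment of the loads = 3741 N·m counterclockwise.
The upward force F acts at the left end, arm 7.55 m, giving F × 7.55 clockwise.
Setting net torque to zero: F × 7.55 = 3741 → F = 3741 / 7.55 = 495 N.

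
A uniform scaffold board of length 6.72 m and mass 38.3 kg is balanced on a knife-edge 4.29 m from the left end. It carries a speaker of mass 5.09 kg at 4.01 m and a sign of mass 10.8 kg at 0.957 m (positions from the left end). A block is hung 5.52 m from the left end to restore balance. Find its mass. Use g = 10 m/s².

Sum moments about the knife-edge (at 4.29 m from the left end) (the support reaction has zero arm there).
Beam weight: 38.3 × 10 = 383 N down at 3.36 m → arm 0.93 m, τ = 383 × 0.93 = 356.2 N·m counterclockwise.
Speaker: 5.09 × 10 = 50.9 N down at 4.01 m → arm 0.28 m, τ = 50.9 × 0.28 = 14.25 N·m counterclockwise.
Sign: 10.8 × 10 = 108 N down at 0.957 m → arm 3.333 m, τ = 108 × 3.333 = 360 N·m counterclockwise.
Net moment of known loads = 730.5 N·m counterclockwise.
An unknown mass m at 5.52 m has arm 1.23 m; its moment is m·g·1.23 clockwise.
Στ = 0 ⇒ m × 10 × 1.23 = 730.5 ⇒ m = 730.5 / (10 × 1.23) = 59.4 kg.

m ≈ 59.4 kg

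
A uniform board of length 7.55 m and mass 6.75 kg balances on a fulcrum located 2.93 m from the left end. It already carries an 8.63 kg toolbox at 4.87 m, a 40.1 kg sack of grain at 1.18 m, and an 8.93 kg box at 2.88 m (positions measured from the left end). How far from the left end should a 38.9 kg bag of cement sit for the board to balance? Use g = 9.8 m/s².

Take moments about the fulcrum (at 2.93 m from the left end).
Beam weight: 6.75 × 9.8 = 66.15 N down at 3.775 m → arm 0.845 m, τ = 66.15 × 0.845 = 55.9 N·m clockwise.
Toolbox: 8.63 × 9.8 = 84.57 N down at 4.87 m → arm 1.94 m, τ = 84.57 × 1.94 = 164.1 N·m clockwise.
Sack of grain: 40.1 × 9.8 = 393 N down at 1.18 m → arm 1.75 m, τ = 393 × 1.75 = 687.8 N·m counterclockwise.
Box: 8.93 × 9.8 = 87.51 N down at 2.88 m → arm 0.05 m, τ = 87.51 × 0.05 = 4.376 N·m counterclockwise.
Net moment of existing loads = 472.2 N·m counterclockwise.
The bag of cement weighs 38.9 × 9.8 = 381.2 N and must supply an equal clockwise moment, so its lever arm about the fulcrum is 472.2 / 381.2 = 1.24 m.
That puts it at 2.93 + 1.24 = 4.17 m from the left end.

x ≈ 4.17 m from the left end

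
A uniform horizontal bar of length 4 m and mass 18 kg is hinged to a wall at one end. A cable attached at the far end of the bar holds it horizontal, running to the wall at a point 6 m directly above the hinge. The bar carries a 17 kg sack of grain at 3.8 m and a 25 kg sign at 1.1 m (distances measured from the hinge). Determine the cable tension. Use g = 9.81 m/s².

T ≈ 378 N

About the hinge:
Beam weight: 18 × 9.81 = 176.6 N down at 2 m → arm 2 m, τ = 176.6 × 2 = 353.2 N·m clockwise.
Sack of grain: 17 × 9.81 = 166.8 N down at 3.8 m → arm 3.8 m, τ = 166.8 × 3.8 = 633.8 N·m clockwise.
Sign: 25 × 9.81 = 245.2 N down at 1.1 m → arm 1.1 m, τ = 245.2 × 1.1 = 269.7 N·m clockwise.
Total clockwise load moment = 1257 N·m.
The cable tension T acts at 4 m; only its component perpendicular to the bar, T sinθ, produces torque. sinθ = h/√(h²+d²) = 6/√(6²+4²) = 0.8321.
Στ = 0 ⇒ T × 4 × 0.8321 = 1257 ⇒ T = 1257 / 3.328 = 378 N.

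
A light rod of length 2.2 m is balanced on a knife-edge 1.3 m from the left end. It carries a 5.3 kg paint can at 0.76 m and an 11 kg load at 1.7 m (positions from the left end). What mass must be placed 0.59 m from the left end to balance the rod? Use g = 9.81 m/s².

Choose the knife-edge (at 1.3 m from the left end) as the axis so the support reaction has zero arm there.
Paint can: 5.3 × 9.81 = 51.99 N down at 0.76 m → arm 0.54 m, τ = 51.99 × 0.54 = 28.07 N·m counterclockwise.
Load: 11 × 9.81 = 107.9 N down at 1.7 m → arm 0.4 m, τ = 107.9 × 0.4 = 43.16 N·m clockwise.
Net moment of known loads = 15.09 N·m clockwise.
An unknown mass m at 0.59 m has arm 0.71 m; its moment is m·g·0.71 counterclockwise.
Στ = 0 ⇒ m × 9.81 × 0.71 = 15.09 ⇒ m = 15.09 / (9.81 × 0.71) = 2.17 kg.

m ≈ 2.17 kg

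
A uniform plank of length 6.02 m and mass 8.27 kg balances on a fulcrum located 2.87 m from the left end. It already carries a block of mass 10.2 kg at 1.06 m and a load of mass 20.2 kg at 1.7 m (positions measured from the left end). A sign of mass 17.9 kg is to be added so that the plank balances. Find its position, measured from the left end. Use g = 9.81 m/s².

Sum moments about the fulcrum (at 2.87 m from the left end) (the support reaction has zero arm there).
Beam weight: 8.27 × 9.81 = 81.13 N down at 3.01 m → arm 0.14 m, τ = 81.13 × 0.14 = 11.36 N·m clockwise.
Block: 10.2 × 9.81 = 100.1 N down at 1.06 m → arm 1.81 m, τ = 100.1 × 1.81 = 181.2 N·m counterclockwise.
Load: 20.2 × 9.81 = 198.2 N down at 1.7 m → arm 1.17 m, τ = 198.2 × 1.17 = 231.9 N·m counterclockwise.
Net moment of existing loads = 401.7 N·m counterclockwise.
The sign weighs 17.9 × 9.81 = 175.6 N and must supply an equal clockwise moment, so its lever arm about the fulcrum is 401.7 / 175.6 = 2.29 m.
That puts it at 2.87 + 2.29 = 5.16 m from the left end.

x ≈ 5.16 m from the left end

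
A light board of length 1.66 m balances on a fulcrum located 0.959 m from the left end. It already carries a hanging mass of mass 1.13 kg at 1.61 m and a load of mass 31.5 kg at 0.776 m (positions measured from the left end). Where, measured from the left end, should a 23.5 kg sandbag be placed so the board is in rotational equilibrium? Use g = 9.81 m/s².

x ≈ 1.17 m from the left end

Choose the fulcrum (at 0.959 m from the left end) as the axis so the support reaction has zero arm there.
Hanging mass: 1.13 × 9.81 = 11.09 N down at 1.61 m → arm 0.651 m, τ = 11.09 × 0.651 = 7.22 N·m clockwise.
Load: 31.5 × 9.81 = 309 N down at 0.776 m → arm 0.183 m, τ = 309 × 0.183 = 56.55 N·m counterclockwise.
Net moment of existing loads = 49.33 N·m counterclockwise.
The sandbag weighs 23.5 × 9.81 = 230.5 N and must supply an equal clockwise moment, so its lever arm about the fulcrum is 49.33 / 230.5 = 0.214 m.
That puts it at 0.959 + 0.214 = 1.17 m from the left end.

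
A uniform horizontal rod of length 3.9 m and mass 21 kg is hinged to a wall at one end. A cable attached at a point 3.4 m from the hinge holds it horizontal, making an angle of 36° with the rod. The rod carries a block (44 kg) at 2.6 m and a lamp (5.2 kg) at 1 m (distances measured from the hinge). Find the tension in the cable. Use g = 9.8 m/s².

T ≈ 787 N

Take moments about the hinge.
Beam weight: 21 × 9.8 = 205.8 N down at 1.95 m → arm 1.95 m, τ = 205.8 × 1.95 = 401.3 N·m clockwise.
Block: 44 × 9.8 = 431.2 N down at 2.6 m → arm 2.6 m, τ = 431.2 × 2.6 = 1121 N·m clockwise.
Lamp: 5.2 × 9.8 = 50.96 N down at 1 m → arm 1 m, τ = 50.96 × 1 = 50.96 N·m clockwise.
Total clockwise load moment = 1573 N·m.
The cable tension T acts at 3.4 m; only its component perpendicular to the rod, T sinθ, produces torque. sin 36° = 0.5878.
Balancing moments: T × 3.4 × 0.5878 = 1573, giving T = 1573 / 1.999 = 787 N.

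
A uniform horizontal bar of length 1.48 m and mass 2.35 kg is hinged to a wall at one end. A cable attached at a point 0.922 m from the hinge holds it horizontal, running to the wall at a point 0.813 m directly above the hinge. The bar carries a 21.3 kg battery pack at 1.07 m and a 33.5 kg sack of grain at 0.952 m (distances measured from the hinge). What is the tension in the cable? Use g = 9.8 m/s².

Sum moments about the hinge (the unknown hinge reaction has zero arm there).
Beam weight: 2.35 × 9.8 = 23.03 N down at 0.74 m → arm 0.74 m, τ = 23.03 × 0.74 = 17.04 N·m clockwise.
Battery pack: 21.3 × 9.8 = 208.7 N down at 1.07 m → arm 1.07 m, τ = 208.7 × 1.07 = 223.3 N·m clockwise.
Sack of grain: 33.5 × 9.8 = 328.3 N down at 0.952 m → arm 0.952 m, τ = 328.3 × 0.952 = 312.5 N·m clockwise.
Total clockwise load moment = 552.8 N·m.
The cable tension T acts at 0.922 m; only its component perpendicular to the bar, T sinθ, produces torque. sinθ = h/√(h²+d²) = 0.813/√(0.813²+0.922²) = 0.6614.
Balancing moments: T × 0.922 × 0.6614 = 552.8, giving T = 552.8 / 0.6098 = 907 N.

T ≈ 907 N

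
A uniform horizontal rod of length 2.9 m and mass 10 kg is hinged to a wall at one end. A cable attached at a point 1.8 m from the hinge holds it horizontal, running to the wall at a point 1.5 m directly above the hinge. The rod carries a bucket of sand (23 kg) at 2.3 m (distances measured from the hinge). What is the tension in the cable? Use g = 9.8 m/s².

About the hinge:
Beam weight: 10 × 9.8 = 98 N down at 1.45 m → arm 1.45 m, τ = 98 × 1.45 = 142.1 N·m clockwise.
Bucket of sand: 23 × 9.8 = 225.4 N down at 2.3 m → arm 2.3 m, τ = 225.4 × 2.3 = 518.4 N·m clockwise.
Total clockwise load moment = 660.5 N·m.
The cable tension T acts at 1.8 m; only its component perpendicular to the rod, T sinθ, produces torque. sinθ = h/√(h²+d²) = 1.5/√(1.5²+1.8²) = 0.6402.
Setting net torque to zero: T × 1.8 × 0.6402 = 660.5 → T = 660.5 / 1.152 = 573 N.

T ≈ 573 N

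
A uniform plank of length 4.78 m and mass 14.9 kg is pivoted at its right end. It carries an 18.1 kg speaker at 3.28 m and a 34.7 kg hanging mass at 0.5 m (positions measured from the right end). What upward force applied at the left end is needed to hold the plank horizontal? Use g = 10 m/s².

F ≈ 235 N

Sum moments about the right end (the unknown pivot reaction has zero arm there).
Beam weight: 14.9 × 10 = 149 N down at 2.39 m → arm 2.39 m, τ = 149 × 2.39 = 356.1 N·m counterclockwise.
Speaker: 18.1 × 10 = 181 N down at 3.28 m → arm 3.28 m, τ = 181 × 3.28 = 593.7 N·m counterclockwise.
Hanging mass: 34.7 × 10 = 347 N down at 0.5 m → arm 0.5 m, τ = 347 × 0.5 = 173.5 N·m counterclockwise.
Net moment of the loads = 1123 N·m counterclockwise.
The upward force F acts at the left end, arm 4.78 m, giving F × 4.78 clockwise.
Balancing moments: F × 4.78 = 1123, giving F = 1123 / 4.78 = 235 N.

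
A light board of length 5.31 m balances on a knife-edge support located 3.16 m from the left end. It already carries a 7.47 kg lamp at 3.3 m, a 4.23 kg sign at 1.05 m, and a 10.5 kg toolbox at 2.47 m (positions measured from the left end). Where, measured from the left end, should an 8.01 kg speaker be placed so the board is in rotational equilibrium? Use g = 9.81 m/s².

About the knife-edge support (at 3.16 m from the left end):
Lamp: 7.47 × 9.81 = 73.28 N down at 3.3 m → arm 0.14 m, τ = 73.28 × 0.14 = 10.26 N·m clockwise.
Sign: 4.23 × 9.81 = 41.5 N down at 1.05 m → arm 2.11 m, τ = 41.5 × 2.11 = 87.56 N·m counterclockwise.
Toolbox: 10.5 × 9.81 = 103 N down at 2.47 m → arm 0.69 m, τ = 103 × 0.69 = 71.07 N·m counterclockwise.
Net moment of existing loads = 148.4 N·m counterclockwise.
The speaker weighs 8.01 × 9.81 = 78.58 N and must supply an equal clockwise moment, so its lever arm about the knife-edge support is 148.4 / 78.58 = 1.89 m.
That puts it at 3.16 + 1.89 = 5.05 m from the left end.

x ≈ 5.05 m from the left end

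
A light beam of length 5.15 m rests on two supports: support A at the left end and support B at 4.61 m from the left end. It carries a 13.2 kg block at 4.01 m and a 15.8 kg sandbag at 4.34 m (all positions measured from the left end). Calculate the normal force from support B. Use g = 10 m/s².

R_B ≈ 264 N

About support A:
Block: 13.2 × 10 = 132 N down at 4.01 m → arm 4.01 m, τ = 132 × 4.01 = 529.3 N·m clockwise.
Sandbag: 15.8 × 10 = 158 N down at 4.34 m → arm 4.34 m, τ = 158 × 4.34 = 685.7 N·m clockwise.
Net load moment about support A = 1215 N·m clockwise.
Reaction R at support B is upward at 4.61 m, arm 4.61 m → moment R × 4.61 counterclockwise.
For rotational equilibrium, R × 4.61 = 1215, so R = 264 N.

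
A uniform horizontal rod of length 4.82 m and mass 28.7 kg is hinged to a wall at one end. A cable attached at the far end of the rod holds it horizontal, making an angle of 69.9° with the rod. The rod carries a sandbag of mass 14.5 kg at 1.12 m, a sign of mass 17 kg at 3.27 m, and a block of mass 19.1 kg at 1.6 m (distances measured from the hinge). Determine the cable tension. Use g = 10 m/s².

T ≈ 379 N

Taking torques about the hinge:
Beam weight: 28.7 × 10 = 287 N down at 2.41 m → arm 2.41 m, τ = 287 × 2.41 = 691.7 N·m clockwise.
Sandbag: 14.5 × 10 = 145 N down at 1.12 m → arm 1.12 m, τ = 145 × 1.12 = 162.4 N·m clockwise.
Sign: 17 × 10 = 170 N down at 3.27 m → arm 3.27 m, τ = 170 × 3.27 = 555.9 N·m clockwise.
Block: 19.1 × 10 = 191 N down at 1.6 m → arm 1.6 m, τ = 191 × 1.6 = 305.6 N·m clockwise.
Total clockwise load moment = 1716 N·m.
The cable tension T acts at 4.82 m; only its component perpendicular to the rod, T sinθ, produces torque. sin 69.9° = 0.9391.
Setting net torque to zero: T × 4.82 × 0.9391 = 1716 → T = 1716 / 4.526 = 379 N.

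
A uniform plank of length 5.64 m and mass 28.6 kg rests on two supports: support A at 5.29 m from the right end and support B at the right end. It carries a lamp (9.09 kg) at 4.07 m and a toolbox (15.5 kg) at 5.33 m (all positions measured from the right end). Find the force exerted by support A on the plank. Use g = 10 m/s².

R_A ≈ 379 N

Choose support B as the axis so its reaction then has zero moment arm.
Beam weight: 28.6 × 10 = 286 N down at 2.82 m → arm 2.82 m, τ = 286 × 2.82 = 806.5 N·m counterclockwise.
Lamp: 9.09 × 10 = 90.9 N down at 4.07 m → arm 4.07 m, τ = 90.9 × 4.07 = 370 N·m counterclockwise.
Toolbox: 15.5 × 10 = 155 N down at 5.33 m → arm 5.33 m, τ = 155 × 5.33 = 826.1 N·m counterclockwise.
Net load moment about support B = 2003 N·m counterclockwise.
Reaction R at support A is upward at 5.29 m, arm 5.29 m → moment R × 5.29 clockwise.
For rotational equilibrium, R × 5.29 = 2003, so R = 379 N.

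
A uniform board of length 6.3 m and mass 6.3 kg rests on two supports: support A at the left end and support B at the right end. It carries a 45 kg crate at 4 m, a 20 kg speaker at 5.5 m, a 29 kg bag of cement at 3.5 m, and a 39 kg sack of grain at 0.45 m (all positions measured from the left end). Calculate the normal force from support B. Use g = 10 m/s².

About support A:
Beam weight: 6.3 × 10 = 63 N down at 3.15 m → arm 3.15 m, τ = 63 × 3.15 = 198.4 N·m clockwise.
Crate: 45 × 10 = 450 N down at 4 m → arm 4 m, τ = 450 × 4 = 1800 N·m clockwise.
Speaker: 20 × 10 = 200 N down at 5.5 m → arm 5.5 m, τ = 200 × 5.5 = 1100 N·m clockwise.
Bag of cement: 29 × 10 = 290 N down at 3.5 m → arm 3.5 m, τ = 290 × 3.5 = 1015 N·m clockwise.
Sack of grain: 39 × 10 = 390 N down at 0.45 m → arm 0.45 m, τ = 390 × 0.45 = 175.5 N·m clockwise.
Net load moment about support A = 4289 N·m clockwise.
Reaction R at support B is upward at 6.3 m, arm 6.3 m → moment R × 6.3 counterclockwise.
Setting net torque to zero: R × 6.3 = 4289 → R = 681 N.

R_B ≈ 681 N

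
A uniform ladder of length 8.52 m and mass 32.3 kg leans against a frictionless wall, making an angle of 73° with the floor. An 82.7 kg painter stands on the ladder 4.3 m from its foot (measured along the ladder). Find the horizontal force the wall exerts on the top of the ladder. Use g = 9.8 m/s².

N_wall ≈ 173 N

Taking torques about the foot of the ladder:
Ladder weight 32.3×9.8 = 316.5 N acts at 4.26 m along the ladder; its horizontal arm is 4.26·cos73° = 1.246 m → τ = 394.4 N·m clockwise.
Painter: 82.7×9.8 = 810.5 N at 4.3 m → arm 1.257 m → τ = 1019 N·m clockwise.
Wall normal N acts horizontally at the top; its moment arm is the height L sinθ = 8.52·sin73° = 8.148 m, counterclockwise.
Setting net torque to zero: N × 8.148 = 1413 → N = 173 N.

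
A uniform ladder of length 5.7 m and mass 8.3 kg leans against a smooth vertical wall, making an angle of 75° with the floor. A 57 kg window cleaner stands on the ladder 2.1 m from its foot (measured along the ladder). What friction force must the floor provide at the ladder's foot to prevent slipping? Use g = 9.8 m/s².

f ≈ 66 N

Sum moments about the foot of the ladder (the floor normal and friction both act there and drop out).
Ladder weight 8.3×9.8 = 81.34 N acts at 2.85 m along the ladder; its horizontal arm is 2.85·cos75° = 0.7376 m → τ = 60 N·m clockwise.
Window cleaner: 57×9.8 = 558.6 N at 2.1 m → arm 0.5435 m → τ = 303.6 N·m clockwise.
Wall normal N acts horizontally at the top; its moment arm is the height L sinθ = 5.7·sin75° = 5.506 m, counterclockwise.
Στ = 0 ⇒ N × 5.506 = 363.6 ⇒ N = 66 N.
ΣFx = 0: friction at the foot balances the wall's push, so f = N_wall = 66 N.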